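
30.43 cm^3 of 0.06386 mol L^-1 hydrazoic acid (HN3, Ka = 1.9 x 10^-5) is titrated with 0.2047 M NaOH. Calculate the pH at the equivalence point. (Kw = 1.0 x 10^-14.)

8.70

n(HN3) = 0.06386 x 0.03043 = 0.001943 mol; V(NaOH) at equivalence = 0.001943/0.2047 = 0.009493 L.
At equivalence all the acid is converted to N3-; total volume = 0.03043 + 0.009493 = 0.03992 L, so [N3-] = 0.001943/0.03992 = 0.04867 M.
Kb = Kw/Ka = 1.0e-14 / 1.9 x 10^-5 = 5.26e-10.
[OH^-] = sqrt(Kb x [N3-]) = sqrt(5.26e-10 x 0.04867) = 5.06e-6 M.
pOH = 5.30, so pH = 14.00 - 5.30 = 8.70.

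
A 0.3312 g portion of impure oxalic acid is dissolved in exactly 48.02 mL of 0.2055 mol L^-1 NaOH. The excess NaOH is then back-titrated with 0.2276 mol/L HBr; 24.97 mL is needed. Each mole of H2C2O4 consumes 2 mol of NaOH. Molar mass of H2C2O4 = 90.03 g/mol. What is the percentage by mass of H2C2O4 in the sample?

56.9%

Total n(NaOH) added = 0.2055 x 0.04802 = 0.009868 mol.
n(HBr) used = 0.2276 x 0.02497 = 0.005683 mol, which equals the excess n(NaOH).
So n(NaOH) consumed by the sample = 0.009868 - 0.005683 = 0.004185 mol.
n(H2C2O4) = 0.004185 / 2 = 0.002092 mol.
mass H2C2O4 = 0.002092 x 90.03 = 0.1884 g, so %H2C2O4 = 0.1884/0.3312 x 100 = 56.9%.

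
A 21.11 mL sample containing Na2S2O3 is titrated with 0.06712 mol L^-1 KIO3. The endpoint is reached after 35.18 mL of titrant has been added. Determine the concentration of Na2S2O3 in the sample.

0.671 M

n(KIO3) = 0.06712 x 0.03518 = 0.002361 mol.
From the balanced equation, 1 mol KIO3 reacts with 6 mol Na2S2O3, so n(Na2S2O3) = 0.002361 x 6/1 = 0.01417 mol.
[Na2S2O3] = 0.01417 / 0.02111 L = 0.671 M.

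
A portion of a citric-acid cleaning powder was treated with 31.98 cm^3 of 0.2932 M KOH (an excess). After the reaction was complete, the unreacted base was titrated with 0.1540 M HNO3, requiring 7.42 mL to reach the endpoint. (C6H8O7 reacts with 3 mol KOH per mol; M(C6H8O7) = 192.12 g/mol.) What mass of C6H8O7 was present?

0.527 g

Total n(KOH) added = 0.2932 x 0.03198 = 0.009377 mol.
n(HNO3) used = 0.1540 x 0.007420 = 0.001143 mol, which equals the excess n(KOH).
So n(KOH) consumed by the sample = 0.009377 - 0.001143 = 0.008234 mol.
n(C6H8O7) = 0.008234 / 3 = 0.002745 mol.
mass = 0.002745 mol x 192.12 g/mol = 0.527 g.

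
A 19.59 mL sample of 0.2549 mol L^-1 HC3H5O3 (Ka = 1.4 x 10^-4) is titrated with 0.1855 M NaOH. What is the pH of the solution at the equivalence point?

8.44

n(HC3H5O3) = 0.2549 x 0.01959 = 0.004993 mol; V(NaOH) at equivalence = 0.004993/0.1855 = 0.02692 L.
At equivalence all the acid is converted to C3H5O3-; total volume = 0.01959 + 0.02692 = 0.04651 L, so [C3H5O3-] = 0.004993/0.04651 = 0.1074 M.
Kb = Kw/Ka = 1.0e-14 / 1.4 x 10^-4 = 7.14e-11.
[OH^-] = sqrt(Kb x [C3H5O3-]) = sqrt(7.14e-11 x 0.1074) = 2.77e-6 M.
pOH = 5.56, so pH = 14.00 - 5.56 = 8.44.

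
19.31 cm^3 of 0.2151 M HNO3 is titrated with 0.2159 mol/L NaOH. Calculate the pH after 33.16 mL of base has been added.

n(acid) = 0.2151 x 0.01931 = 0.004154 mol; n(NaOH) added = 0.2159 x 0.03316 = 0.007159 mol.
Base is in excess by 0.007159 - 0.004154 = 0.003006 mol in a total volume of 0.05247 L.
[OH^-] = 0.003006/0.05247 = 0.05728 M, so pOH = 1.24 and pH = 14.00 - 1.24 = 12.76.

12.76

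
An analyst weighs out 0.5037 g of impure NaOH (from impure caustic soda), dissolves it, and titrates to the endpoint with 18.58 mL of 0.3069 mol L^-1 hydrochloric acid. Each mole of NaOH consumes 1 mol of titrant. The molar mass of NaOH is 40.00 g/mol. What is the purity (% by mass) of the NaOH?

n(HCl) = 0.3069 x 0.01858 = 0.005702 mol.
n(NaOH) = 0.005702 / 1 = 0.005702 mol.
mass of NaOH = 0.005702 x 40.00 = 0.2281 g.
% purity = 0.2281 / 0.5037 x 100 = 45.3%.

45.3%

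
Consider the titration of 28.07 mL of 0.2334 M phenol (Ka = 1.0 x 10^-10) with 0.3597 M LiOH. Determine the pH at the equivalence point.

n(C6H5OH) = 0.2334 x 0.02807 = 0.006552 mol; V(LiOH) at equivalence = 0.006552/0.3597 = 0.01821 L.
At equivalence all the acid is converted to C6H5O-; total volume = 0.02807 + 0.01821 = 0.04628 L, so [C6H5O-] = 0.006552/0.04628 = 0.1416 M.
Kb = Kw/Ka = 1.0e-14 / 1.0 x 10^-10 = 0.000100.
[OH^-] = sqrt(Kb x [C6H5O-]) = sqrt(0.000100 x 0.1416) = 0.00376 M.
pOH = 2.42, so pH = 14.00 - 2.42 = 11.58.

11.58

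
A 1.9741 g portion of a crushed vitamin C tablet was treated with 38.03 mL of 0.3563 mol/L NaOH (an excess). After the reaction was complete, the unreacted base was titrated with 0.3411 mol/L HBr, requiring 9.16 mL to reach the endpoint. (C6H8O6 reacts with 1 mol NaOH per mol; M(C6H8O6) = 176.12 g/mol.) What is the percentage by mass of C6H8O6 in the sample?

Total n(NaOH) added = 0.3563 x 0.03803 = 0.01355 mol.
n(HBr) used = 0.3411 x 0.009160 = 0.003124 mol, which equals the excess n(NaOH).
So n(NaOH) consumed by the sample = 0.01355 - 0.003124 = 0.01043 mol.
n(C6H8O6) = 0.01043 / 1 = 0.01043 mol.
mass C6H8O6 = 0.01043 x 176.12 = 1.836 g, so %C6H8O6 = 1.836/1.9741 x 100 = 93.0%.

93.0%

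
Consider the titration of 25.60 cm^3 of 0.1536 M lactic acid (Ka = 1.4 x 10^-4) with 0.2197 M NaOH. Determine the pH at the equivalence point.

8.41

n(HC3H5O3) = 0.1536 x 0.02560 = 0.003932 mol; V(NaOH) at equivalence = 0.003932/0.2197 = 0.01790 L.
At equivalence all the acid is converted to C3H5O3-; total volume = 0.02560 + 0.01790 = 0.04350 L, so [C3H5O3-] = 0.003932/0.04350 = 0.09040 M.
Kb = Kw/Ka = 1.0e-14 / 1.4 x 10^-4 = 7.14e-11.
[OH^-] = sqrt(Kb x [C3H5O3-]) = sqrt(7.14e-11 x 0.09040) = 2.54e-6 M.
pOH = 5.59, so pH = 14.00 - 5.59 = 8.41.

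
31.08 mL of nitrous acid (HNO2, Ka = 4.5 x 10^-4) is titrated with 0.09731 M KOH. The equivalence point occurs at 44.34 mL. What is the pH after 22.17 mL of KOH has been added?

3.35

22.17 mL is exactly half the equivalence volume (44.34/2), i.e. the half-equivalence point.
There, n(HA) = n(A^-), so pH = pKa = -log(4.5 x 10^-4) = 3.35.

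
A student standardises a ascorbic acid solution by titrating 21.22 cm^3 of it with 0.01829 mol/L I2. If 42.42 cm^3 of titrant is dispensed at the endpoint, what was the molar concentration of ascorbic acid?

0.0366 M

n(I2) = 0.01829 x 0.04242 = 0.0007759 mol.
From the balanced equation, 1 mol I2 reacts with 1 mol ascorbic acid, so n(ascorbic acid) = 0.0007759 x 1/1 = 0.0007759 mol.
[ascorbic acid] = 0.0007759 / 0.02122 L = 0.0366 M.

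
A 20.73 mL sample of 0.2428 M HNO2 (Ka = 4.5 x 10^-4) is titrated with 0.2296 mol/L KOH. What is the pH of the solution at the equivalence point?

8.21

n(HNO2) = 0.2428 x 0.02073 = 0.005033 mol; V(KOH) at equivalence = 0.005033/0.2296 = 0.02192 L.
At equivalence all the acid is converted to NO2-; total volume = 0.02073 + 0.02192 = 0.04265 L, so [NO2-] = 0.005033/0.04265 = 0.1180 M.
Kb = Kw/Ka = 1.0e-14 / 4.5 x 10^-4 = 2.22e-11.
[OH^-] = sqrt(Kb x [NO2-]) = sqrt(2.22e-11 x 0.1180) = 1.62e-6 M.
pOH = 5.79, so pH = 14.00 - 5.79 = 8.21.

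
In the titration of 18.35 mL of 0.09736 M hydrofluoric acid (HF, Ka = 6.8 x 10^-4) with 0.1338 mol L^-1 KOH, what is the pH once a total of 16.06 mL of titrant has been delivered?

n(acid) = 0.09736 x 0.01835 = 0.001787 mol; n(KOH) added = 0.1338 x 0.01606 = 0.002149 mol.
Base is in excess by 0.002149 - 0.001787 = 0.0003623 mol in a total volume of 0.03441 L.
[OH^-] = 0.0003623/0.03441 = 0.01053 M, so pOH = 1.98 and pH = 14.00 - 1.98 = 12.02.

12.02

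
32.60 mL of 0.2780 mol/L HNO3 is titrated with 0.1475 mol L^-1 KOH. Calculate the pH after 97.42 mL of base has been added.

12.61

n(acid) = 0.2780 x 0.03260 = 0.009063 mol; n(KOH) added = 0.1475 x 0.09742 = 0.01437 mol.
Base is in excess by 0.01437 - 0.009063 = 0.005307 mol in a total volume of 0.1300 L.
[OH^-] = 0.005307/0.1300 = 0.04081 M, so pOH = 1.39 and pH = 14.00 - 1.39 = 12.61.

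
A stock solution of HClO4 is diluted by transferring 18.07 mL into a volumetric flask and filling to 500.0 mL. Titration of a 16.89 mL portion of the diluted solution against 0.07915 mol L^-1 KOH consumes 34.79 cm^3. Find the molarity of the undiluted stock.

4.51 M

n(KOH) = 0.07915 x 0.03479 = 0.002754 mol.
n(HClO4) in the aliquot = 0.002754 mol.
[diluted HClO4] = 0.002754 / 0.01689 = 0.1630 M.
Dilution factor = 500.0/18.07 = 27.67, so [stock] = 0.1630 x 27.67 = 4.51 M.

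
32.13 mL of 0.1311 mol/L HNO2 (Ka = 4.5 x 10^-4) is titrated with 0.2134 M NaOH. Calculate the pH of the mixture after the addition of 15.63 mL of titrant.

Initial n(HNO2) = 0.1311 x 0.03213 = 0.004212 mol.
n(NaOH) added = 0.2134 x 0.01563 = 0.003335 mol, converting that many moles of HNO2 to NO2-.
Remaining n(HNO2) = 0.0008768 mol; n(NO2-) = 0.003335 mol.
By Henderson-Hasselbalch, pH = pKa + log([A^-]/[HA]) = 3.35 + log(0.003335/0.0008768) = 3.35 + (+0.58) = 3.93.

3.93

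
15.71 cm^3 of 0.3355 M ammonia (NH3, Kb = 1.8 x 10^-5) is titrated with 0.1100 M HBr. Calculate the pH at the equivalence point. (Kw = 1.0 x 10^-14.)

n(NH3) = 0.3355 x 0.01571 = 0.005271 mol; V(HBr) at equivalence = 0.005271/0.1100 = 0.04792 L.
At equivalence the base is fully converted to NH4+; total volume = 0.06363 L, so [NH4+] = 0.005271/0.06363 = 0.08284 M.
Ka(NH4+) = Kw/Kb = 1.0e-14 / 1.8 x 10^-5 = 5.56e-10.
[H^+] = sqrt(Ka x [NH4+]) = sqrt(5.56e-10 x 0.08284) = 6.78e-6 M.
pH = -log(6.78e-6) = 5.17.

5.17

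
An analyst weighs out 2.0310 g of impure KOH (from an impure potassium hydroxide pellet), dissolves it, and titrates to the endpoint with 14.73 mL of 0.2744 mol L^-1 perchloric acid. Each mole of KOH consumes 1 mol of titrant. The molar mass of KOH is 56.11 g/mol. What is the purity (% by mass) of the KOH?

n(HClO4) = 0.2744 x 0.01473 = 0.004042 mol.
n(KOH) = 0.004042 / 1 = 0.004042 mol.
mass of KOH = 0.004042 x 56.11 = 0.2268 g.
% purity = 0.2268 / 2.0310 x 100 = 11.2%.

11.2%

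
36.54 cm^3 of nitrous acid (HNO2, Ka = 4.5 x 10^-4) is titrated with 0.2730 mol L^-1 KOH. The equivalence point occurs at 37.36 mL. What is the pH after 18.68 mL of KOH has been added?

3.35

18.68 mL is exactly half the equivalence volume (37.36/2), i.e. the half-equivalence point.
There, n(HA) = n(A^-), so pH = pKa = -log(4.5 x 10^-4) = 3.35.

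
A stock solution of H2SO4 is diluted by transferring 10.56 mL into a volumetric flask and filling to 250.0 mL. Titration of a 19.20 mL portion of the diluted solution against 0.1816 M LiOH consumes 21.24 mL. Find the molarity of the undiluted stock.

n(LiOH) = 0.1816 x 0.02124 = 0.003857 mol.
n(H2SO4) in the aliquot = 0.003857 x 1/2 = 0.001929 mol.
[diluted H2SO4] = 0.001929 / 0.01920 = 0.1004 M.
Dilution factor = 250.0/10.56 = 23.67, so [stock] = 0.1004 x 23.67 = 2.38 M.

2.38 M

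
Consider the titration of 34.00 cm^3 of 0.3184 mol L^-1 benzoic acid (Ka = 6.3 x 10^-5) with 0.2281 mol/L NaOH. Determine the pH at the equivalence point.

n(C6H5COOH) = 0.3184 x 0.03400 = 0.01083 mol; V(NaOH) at equivalence = 0.01083/0.2281 = 0.04746 L.
At equivalence all the acid is converted to C6H5COO-; total volume = 0.03400 + 0.04746 = 0.08146 L, so [C6H5COO-] = 0.01083/0.08146 = 0.1329 M.
Kb = Kw/Ka = 1.0e-14 / 6.3 x 10^-5 = 1.59e-10.
[OH^-] = sqrt(Kb x [C6H5COO-]) = sqrt(1.59e-10 x 0.1329) = 4.59e-6 M.
pOH = 5.34, so pH = 14.00 - 5.34 = 8.66.

8.66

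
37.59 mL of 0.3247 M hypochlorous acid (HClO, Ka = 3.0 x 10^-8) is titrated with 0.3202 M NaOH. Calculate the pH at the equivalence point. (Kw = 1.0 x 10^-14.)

10.37

n(HClO) = 0.3247 x 0.03759 = 0.01221 mol; V(NaOH) at equivalence = 0.01221/0.3202 = 0.03812 L.
At equivalence all the acid is converted to ClO-; total volume = 0.03759 + 0.03812 = 0.07571 L, so [ClO-] = 0.01221/0.07571 = 0.1612 M.
Kb = Kw/Ka = 1.0e-14 / 3.0 x 10^-8 = 3.33e-7.
[OH^-] = sqrt(Kb x [ClO-]) = sqrt(3.33e-7 x 0.1612) = 0.000232 M.
pOH = 3.63, so pH = 14.00 - 3.63 = 10.37.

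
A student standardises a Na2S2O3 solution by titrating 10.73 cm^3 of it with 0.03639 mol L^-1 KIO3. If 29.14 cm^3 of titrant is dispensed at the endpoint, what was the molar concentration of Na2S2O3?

0.593 M

n(KIO3) = 0.03639 x 0.02914 = 0.001060 mol.
From the balanced equation, 1 mol KIO3 reacts with 6 mol Na2S2O3, so n(Na2S2O3) = 0.001060 x 6/1 = 0.006362 mol.
[Na2S2O3] = 0.006362 / 0.01073 L = 0.593 M.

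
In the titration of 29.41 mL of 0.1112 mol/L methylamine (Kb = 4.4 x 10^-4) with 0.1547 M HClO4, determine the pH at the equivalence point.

5.92

n(CH3NH2) = 0.1112 x 0.02941 = 0.003270 mol; V(HClO4) at equivalence = 0.003270/0.1547 = 0.02114 L.
At equivalence the base is fully converted to CH3NH3+; total volume = 0.05055 L, so [CH3NH3+] = 0.003270/0.05055 = 0.06470 M.
Ka(CH3NH3+) = Kw/Kb = 1.0e-14 / 4.4 x 10^-4 = 2.27e-11.
[H^+] = sqrt(Ka x [CH3NH3+]) = sqrt(2.27e-11 x 0.06470) = 1.21e-6 M.
pH = -log(1.21e-6) = 5.92.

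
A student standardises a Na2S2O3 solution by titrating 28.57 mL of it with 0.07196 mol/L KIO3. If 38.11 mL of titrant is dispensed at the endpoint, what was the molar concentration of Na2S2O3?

n(KIO3) = 0.07196 x 0.03811 = 0.002742 mol.
From the balanced equation, 1 mol KIO3 reacts with 6 mol Na2S2O3, so n(Na2S2O3) = 0.002742 x 6/1 = 0.01645 mol.
[Na2S2O3] = 0.01645 / 0.02857 L = 0.576 M.

0.576 M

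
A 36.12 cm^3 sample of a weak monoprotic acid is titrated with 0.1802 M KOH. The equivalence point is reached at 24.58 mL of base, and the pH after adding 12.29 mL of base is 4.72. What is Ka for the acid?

1.9 x 10^-5

12.29 mL is half of the equivalence volume, so this is the half-equivalence point where [HA] = [A^-].
At half-equivalence pH = pKa, so pKa = 4.72.
Ka = 10^(-4.72) = 1.9 x 10^-5.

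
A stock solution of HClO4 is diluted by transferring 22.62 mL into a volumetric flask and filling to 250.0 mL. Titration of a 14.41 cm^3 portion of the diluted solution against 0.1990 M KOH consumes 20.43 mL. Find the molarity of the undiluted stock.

n(KOH) = 0.1990 x 0.02043 = 0.004066 mol.
n(HClO4) in the aliquot = 0.004066 mol.
[diluted HClO4] = 0.004066 / 0.01441 = 0.2821 M.
Dilution factor = 250.0/22.62 = 11.05, so [stock] = 0.2821 x 11.05 = 3.12 M.

3.12 M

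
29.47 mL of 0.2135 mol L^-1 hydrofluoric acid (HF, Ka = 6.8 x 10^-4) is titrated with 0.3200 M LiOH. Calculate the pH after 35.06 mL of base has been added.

n(acid) = 0.2135 x 0.02947 = 0.006292 mol; n(LiOH) added = 0.3200 x 0.03506 = 0.01122 mol.
Base is in excess by 0.01122 - 0.006292 = 0.004927 mol in a total volume of 0.06453 L.
[OH^-] = 0.004927/0.06453 = 0.07636 M, so pOH = 1.12 and pH = 14.00 - 1.12 = 12.88.

12.88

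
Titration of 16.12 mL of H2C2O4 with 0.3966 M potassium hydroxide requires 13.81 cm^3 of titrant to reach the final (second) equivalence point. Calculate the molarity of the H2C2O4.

n(KOH) = 0.3966 x 0.01381 = 0.005477 mol.
At the final (second) equivalence point, 2 mol OH^- react per mol H2C2O4, so n(H2C2O4) = 0.005477 / 2 = 0.002739 mol.
[H2C2O4] = 0.002739 / 0.01612 L = 0.170 M.

0.170 M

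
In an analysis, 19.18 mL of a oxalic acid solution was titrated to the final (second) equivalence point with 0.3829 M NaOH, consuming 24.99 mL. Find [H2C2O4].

n(NaOH) = 0.3829 x 0.02499 = 0.009569 mol.
At the final (second) equivalence point, 2 mol OH^- react per mol H2C2O4, so n(H2C2O4) = 0.009569 / 2 = 0.004784 mol.
[H2C2O4] = 0.004784 / 0.01918 L = 0.249 M.

0.249 M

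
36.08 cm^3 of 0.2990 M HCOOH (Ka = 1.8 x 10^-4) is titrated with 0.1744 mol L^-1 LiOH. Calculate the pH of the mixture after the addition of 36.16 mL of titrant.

3.89

Initial n(HCOOH) = 0.2990 x 0.03608 = 0.01079 mol.
n(LiOH) added = 0.1744 x 0.03616 = 0.006306 mol, converting that many moles of HCOOH to HCOO-.
Remaining n(HCOOH) = 0.004482 mol; n(HCOO-) = 0.006306 mol.
By Henderson-Hasselbalch, pH = pKa + log([A^-]/[HA]) = 3.74 + log(0.006306/0.004482) = 3.74 + (+0.15) = 3.89.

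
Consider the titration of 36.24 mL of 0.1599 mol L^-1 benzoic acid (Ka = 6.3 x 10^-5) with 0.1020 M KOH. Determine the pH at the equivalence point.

n(C6H5COOH) = 0.1599 x 0.03624 = 0.005795 mol; V(KOH) at equivalence = 0.005795/0.1020 = 0.05681 L.
At equivalence all the acid is converted to C6H5COO-; total volume = 0.03624 + 0.05681 = 0.09305 L, so [C6H5COO-] = 0.005795/0.09305 = 0.06227 M.
Kb = Kw/Ka = 1.0e-14 / 6.3 x 10^-5 = 1.59e-10.
[OH^-] = sqrt(Kb x [C6H5COO-]) = sqrt(1.59e-10 x 0.06227) = 3.14e-6 M.
pOH = 5.50, so pH = 14.00 - 5.50 = 8.50.

8.50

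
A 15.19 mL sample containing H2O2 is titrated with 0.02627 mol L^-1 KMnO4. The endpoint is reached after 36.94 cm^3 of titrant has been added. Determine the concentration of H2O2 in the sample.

0.160 M

n(KMnO4) = 0.02627 x 0.03694 = 0.0009704 mol.
From the balanced equation, 2 mol KMnO4 reacts with 5 mol H2O2, so n(H2O2) = 0.0009704 x 5/2 = 0.002426 mol.
[H2O2] = 0.002426 / 0.01519 L = 0.160 M.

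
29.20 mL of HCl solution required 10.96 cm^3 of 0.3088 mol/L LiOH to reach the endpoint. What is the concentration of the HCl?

n(LiOH) delivered = 0.3088 x 0.01096 = 0.003384 mol.
For a 1:1 reaction, n(HCl) = 0.003384 mol.
[HCl] = 0.003384 mol / 0.02920 L = 0.116 M.

0.116 M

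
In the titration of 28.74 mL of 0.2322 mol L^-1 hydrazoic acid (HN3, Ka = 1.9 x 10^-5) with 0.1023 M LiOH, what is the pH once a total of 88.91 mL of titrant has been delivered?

n(acid) = 0.2322 x 0.02874 = 0.006673 mol; n(LiOH) added = 0.1023 x 0.08891 = 0.009095 mol.
Base is in excess by 0.009095 - 0.006673 = 0.002422 mol in a total volume of 0.1176 L.
[OH^-] = 0.002422/0.1176 = 0.02059 M, so pOH = 1.69 and pH = 14.00 - 1.69 = 12.31.

12.31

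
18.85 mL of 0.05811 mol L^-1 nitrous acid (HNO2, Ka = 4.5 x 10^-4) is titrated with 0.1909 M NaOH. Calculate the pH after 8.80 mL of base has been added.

12.33

n(acid) = 0.05811 x 0.01885 = 0.001095 mol; n(NaOH) added = 0.1909 x 0.008800 = 0.001680 mol.
Base is in excess by 0.001680 - 0.001095 = 0.0005845 mol in a total volume of 0.02765 L.
[OH^-] = 0.0005845/0.02765 = 0.02114 M, so pOH = 1.67 and pH = 14.00 - 1.67 = 12.33.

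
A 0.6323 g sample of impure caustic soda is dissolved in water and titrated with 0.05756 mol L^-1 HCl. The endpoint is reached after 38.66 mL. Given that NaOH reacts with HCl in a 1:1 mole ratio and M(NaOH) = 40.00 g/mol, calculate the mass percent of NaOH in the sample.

14.1%

n(HCl) = 0.05756 x 0.03866 = 0.002225 mol.
n(NaOH) = 0.002225 / 1 = 0.002225 mol.
mass of NaOH = 0.002225 x 40.00 = 0.08901 g.
% purity = 0.08901 / 0.6323 x 100 = 14.1%.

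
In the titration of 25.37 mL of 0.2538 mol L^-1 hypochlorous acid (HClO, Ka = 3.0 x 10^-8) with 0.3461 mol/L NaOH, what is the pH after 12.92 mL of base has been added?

Initial n(HClO) = 0.2538 x 0.02537 = 0.006439 mol.
n(NaOH) added = 0.3461 x 0.01292 = 0.004472 mol, converting that many moles of HClO to ClO-.
Remaining n(HClO) = 0.001967 mol; n(ClO-) = 0.004472 mol.
By Henderson-Hasselbalch, pH = pKa + log([A^-]/[HA]) = 7.52 + log(0.004472/0.001967) = 7.52 + (+0.36) = 7.88.

7.88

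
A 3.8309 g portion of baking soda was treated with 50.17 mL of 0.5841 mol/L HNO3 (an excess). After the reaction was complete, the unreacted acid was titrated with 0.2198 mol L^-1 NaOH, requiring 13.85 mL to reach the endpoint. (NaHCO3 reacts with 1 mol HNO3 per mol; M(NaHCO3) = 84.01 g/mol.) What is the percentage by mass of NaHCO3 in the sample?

Total n(HNO3) added = 0.5841 x 0.05017 = 0.02930 mol.
n(NaOH) used = 0.2198 x 0.01385 = 0.003044 mol, which equals the excess n(HNO3).
So n(HNO3) consumed by the sample = 0.02930 - 0.003044 = 0.02626 mol.
n(NaHCO3) = 0.02626 / 1 = 0.02626 mol.
mass NaHCO3 = 0.02626 x 84.01 = 2.206 g, so %NaHCO3 = 2.206/3.8309 x 100 = 57.6%.

57.6%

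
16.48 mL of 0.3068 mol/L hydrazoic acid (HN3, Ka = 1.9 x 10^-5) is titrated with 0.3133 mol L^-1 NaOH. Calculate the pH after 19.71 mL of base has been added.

n(acid) = 0.3068 x 0.01648 = 0.005056 mol; n(NaOH) added = 0.3133 x 0.01971 = 0.006175 mol.
Base is in excess by 0.006175 - 0.005056 = 0.001119 mol in a total volume of 0.03619 L.
[OH^-] = 0.001119/0.03619 = 0.03092 M, so pOH = 1.51 and pH = 14.00 - 1.51 = 12.49.

12.49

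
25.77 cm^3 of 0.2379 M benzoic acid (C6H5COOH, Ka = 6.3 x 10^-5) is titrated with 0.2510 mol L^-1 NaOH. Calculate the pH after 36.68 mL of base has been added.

12.69

n(acid) = 0.2379 x 0.02577 = 0.006131 mol; n(NaOH) added = 0.2510 x 0.03668 = 0.009207 mol.
Base is in excess by 0.009207 - 0.006131 = 0.003076 mol in a total volume of 0.06245 L.
[OH^-] = 0.003076/0.06245 = 0.04926 M, so pOH = 1.31 and pH = 14.00 - 1.31 = 12.69.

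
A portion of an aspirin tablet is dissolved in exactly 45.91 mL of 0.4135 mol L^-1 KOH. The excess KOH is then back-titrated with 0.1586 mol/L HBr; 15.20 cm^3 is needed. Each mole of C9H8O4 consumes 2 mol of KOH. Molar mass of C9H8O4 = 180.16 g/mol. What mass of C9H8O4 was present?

1.49 g

Total n(KOH) added = 0.4135 x 0.04591 = 0.01898 mol.
n(HBr) used = 0.1586 x 0.01520 = 0.002411 mol, which equals the excess n(KOH).
So n(KOH) consumed by the sample = 0.01898 - 0.002411 = 0.01657 mol.
n(C9H8O4) = 0.01657 / 2 = 0.008287 mol.
mass = 0.008287 mol x 180.16 g/mol = 1.49 g.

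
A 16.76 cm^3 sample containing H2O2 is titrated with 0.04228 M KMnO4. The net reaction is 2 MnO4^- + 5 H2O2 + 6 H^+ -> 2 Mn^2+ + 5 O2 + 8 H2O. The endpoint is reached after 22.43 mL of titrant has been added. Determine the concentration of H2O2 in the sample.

0.141 M

n(KMnO4) = 0.04228 x 0.02243 = 0.0009483 mol.
From the balanced equation, 2 mol KMnO4 reacts with 5 mol H2O2, so n(H2O2) = 0.0009483 x 5/2 = 0.002371 mol.
[H2O2] = 0.002371 / 0.01676 L = 0.141 M.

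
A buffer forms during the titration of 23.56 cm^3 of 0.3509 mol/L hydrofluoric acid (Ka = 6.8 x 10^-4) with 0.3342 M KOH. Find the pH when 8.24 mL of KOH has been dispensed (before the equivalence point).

Initial n(HF) = 0.3509 x 0.02356 = 0.008267 mol.
n(KOH) added = 0.3342 x 0.008240 = 0.002754 mol, converting that many moles of HF to F-.
Remaining n(HF) = 0.005513 mol; n(F-) = 0.002754 mol.
By Henderson-Hasselbalch, pH = pKa + log([A^-]/[HA]) = 3.17 + log(0.002754/0.005513) = 3.17 + (-0.30) = 2.87.

2.87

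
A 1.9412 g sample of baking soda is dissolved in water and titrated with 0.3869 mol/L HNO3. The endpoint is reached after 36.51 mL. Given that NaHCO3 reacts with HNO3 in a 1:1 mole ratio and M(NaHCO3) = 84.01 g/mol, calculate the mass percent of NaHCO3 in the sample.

n(HNO3) = 0.3869 x 0.03651 = 0.01413 mol.
n(NaHCO3) = 0.01413 / 1 = 0.01413 mol.
mass of NaHCO3 = 0.01413 x 84.01 = 1.187 g.
% purity = 1.187 / 1.9412 x 100 = 61.1%.

61.1%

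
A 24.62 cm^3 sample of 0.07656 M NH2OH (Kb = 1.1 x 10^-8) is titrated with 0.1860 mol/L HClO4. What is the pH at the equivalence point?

n(NH2OH) = 0.07656 x 0.02462 = 0.001885 mol; V(HClO4) at equivalence = 0.001885/0.1860 = 0.01013 L.
At equivalence the base is fully converted to NH3OH+; total volume = 0.03475 L, so [NH3OH+] = 0.001885/0.03475 = 0.05424 M.
Ka(NH3OH+) = Kw/Kb = 1.0e-14 / 1.1 x 10^-8 = 9.09e-7.
[H^+] = sqrt(Ka x [NH3OH+]) = sqrt(9.09e-7 x 0.05424) = 0.000222 M.
pH = -log(0.000222) = 3.65.

3.65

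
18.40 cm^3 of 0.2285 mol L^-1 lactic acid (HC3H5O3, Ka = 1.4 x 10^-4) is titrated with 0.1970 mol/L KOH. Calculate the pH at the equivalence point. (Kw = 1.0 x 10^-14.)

n(HC3H5O3) = 0.2285 x 0.01840 = 0.004204 mol; V(KOH) at equivalence = 0.004204/0.1970 = 0.02134 L.
At equivalence all the acid is converted to C3H5O3-; total volume = 0.01840 + 0.02134 = 0.03974 L, so [C3H5O3-] = 0.004204/0.03974 = 0.1058 M.
Kb = Kw/Ka = 1.0e-14 / 1.4 x 10^-4 = 7.14e-11.
[OH^-] = sqrt(Kb x [C3H5O3-]) = sqrt(7.14e-11 x 0.1058) = 2.75e-6 M.
pOH = 5.56, so pH = 14.00 - 5.56 = 8.44.

8.44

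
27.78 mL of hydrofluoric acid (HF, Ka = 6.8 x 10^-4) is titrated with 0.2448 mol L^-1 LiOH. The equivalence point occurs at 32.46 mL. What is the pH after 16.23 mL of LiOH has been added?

3.17

16.23 mL is exactly half the equivalence volume (32.46/2), i.e. the half-equivalence point.
There, n(HA) = n(A^-), so pH = pKa = -log(6.8 x 10^-4) = 3.17.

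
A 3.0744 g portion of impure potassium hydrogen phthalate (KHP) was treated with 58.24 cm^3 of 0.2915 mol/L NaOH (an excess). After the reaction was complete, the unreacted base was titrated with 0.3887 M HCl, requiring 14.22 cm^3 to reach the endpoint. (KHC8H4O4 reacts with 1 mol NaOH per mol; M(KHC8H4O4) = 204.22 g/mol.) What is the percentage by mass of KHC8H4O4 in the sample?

Total n(NaOH) added = 0.2915 x 0.05824 = 0.01698 mol.
n(HCl) used = 0.3887 x 0.01422 = 0.005527 mol, which equals the excess n(NaOH).
So n(NaOH) consumed by the sample = 0.01698 - 0.005527 = 0.01145 mol.
n(KHC8H4O4) = 0.01145 / 1 = 0.01145 mol.
mass KHC8H4O4 = 0.01145 x 204.22 = 2.338 g, so %KHC8H4O4 = 2.338/3.0744 x 100 = 76.1%.

76.1%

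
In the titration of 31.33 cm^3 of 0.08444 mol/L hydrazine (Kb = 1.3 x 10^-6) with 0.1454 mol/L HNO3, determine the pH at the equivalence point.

4.69

n(N2H4) = 0.08444 x 0.03133 = 0.002646 mol; V(HNO3) at equivalence = 0.002646/0.1454 = 0.01819 L.
At equivalence the base is fully converted to N2H5+; total volume = 0.04952 L, so [N2H5+] = 0.002646/0.04952 = 0.05342 M.
Ka(N2H5+) = Kw/Kb = 1.0e-14 / 1.3 x 10^-6 = 7.69e-9.
[H^+] = sqrt(Ka x [N2H5+]) = sqrt(7.69e-9 x 0.05342) = 2.03e-5 M.
pH = -log(2.03e-5) = 4.69.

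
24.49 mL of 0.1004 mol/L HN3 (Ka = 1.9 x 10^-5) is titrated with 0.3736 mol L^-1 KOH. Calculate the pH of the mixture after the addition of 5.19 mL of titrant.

Initial n(HN3) = 0.1004 x 0.02449 = 0.002459 mol.
n(KOH) added = 0.3736 x 0.005190 = 0.001939 mol, converting that many moles of HN3 to N3-.
Remaining n(HN3) = 0.0005198 mol; n(N3-) = 0.001939 mol.
By Henderson-Hasselbalch, pH = pKa + log([A^-]/[HA]) = 4.72 + log(0.001939/0.0005198) = 4.72 + (+0.57) = 5.29.

5.29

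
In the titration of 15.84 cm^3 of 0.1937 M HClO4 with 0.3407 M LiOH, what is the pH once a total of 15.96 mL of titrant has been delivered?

n(acid) = 0.1937 x 0.01584 = 0.003068 mol; n(LiOH) added = 0.3407 x 0.01596 = 0.005438 mol.
Base is in excess by 0.005438 - 0.003068 = 0.002369 mol in a total volume of 0.03180 L.
[OH^-] = 0.002369/0.03180 = 0.07451 M, so pOH = 1.13 and pH = 14.00 - 1.13 = 12.87.

12.87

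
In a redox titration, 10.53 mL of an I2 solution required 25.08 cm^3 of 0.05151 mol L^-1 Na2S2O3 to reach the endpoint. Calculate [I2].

0.0613 M

n(Na2S2O3) = 0.05151 x 0.02508 = 0.001292 mol.
From the balanced equation, 2 mol Na2S2O3 reacts with 1 mol I2, so n(I2) = 0.001292 x 1/2 = 0.0006459 mol.
[I2] = 0.0006459 / 0.01053 L = 0.0613 M.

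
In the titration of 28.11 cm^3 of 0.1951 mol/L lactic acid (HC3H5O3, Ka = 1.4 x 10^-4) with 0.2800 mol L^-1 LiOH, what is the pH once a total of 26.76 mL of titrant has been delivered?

n(acid) = 0.1951 x 0.02811 = 0.005484 mol; n(LiOH) added = 0.2800 x 0.02676 = 0.007493 mol.
Base is in excess by 0.007493 - 0.005484 = 0.002009 mol in a total volume of 0.05487 L.
[OH^-] = 0.002009/0.05487 = 0.03661 M, so pOH = 1.44 and pH = 14.00 - 1.44 = 12.56.

12.56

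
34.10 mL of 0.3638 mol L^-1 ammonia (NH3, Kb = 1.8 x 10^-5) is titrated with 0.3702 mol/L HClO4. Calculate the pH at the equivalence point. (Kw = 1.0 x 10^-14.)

n(NH3) = 0.3638 x 0.03410 = 0.01241 mol; V(HClO4) at equivalence = 0.01241/0.3702 = 0.03351 L.
At equivalence the base is fully converted to NH4+; total volume = 0.06761 L, so [NH4+] = 0.01241/0.06761 = 0.1835 M.
Ka(NH4+) = Kw/Kb = 1.0e-14 / 1.8 x 10^-5 = 5.56e-10.
[H^+] = sqrt(Ka x [NH4+]) = sqrt(5.56e-10 x 0.1835) = 1.01e-5 M.
pH = -log(1.01e-5) = 5.00.

5.00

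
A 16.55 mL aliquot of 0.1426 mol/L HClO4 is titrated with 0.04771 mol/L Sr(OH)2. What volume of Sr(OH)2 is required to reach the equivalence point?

24.7 mL

n(HClO4) = 0.1426 mol/L x 0.01655 L = 0.002360 mol.
The neutralisation is 2 HClO4 : 1 Sr(OH)2, so n(Sr(OH)2) = 0.002360 x 1/2 = 0.001180 mol.
V(Sr(OH)2) = 0.001180 / 0.04771 = 0.02473 L = 24.7 mL.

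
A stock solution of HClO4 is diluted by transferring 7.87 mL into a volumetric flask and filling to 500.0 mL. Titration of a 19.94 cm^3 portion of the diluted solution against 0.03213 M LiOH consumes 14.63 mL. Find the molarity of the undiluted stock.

n(LiOH) = 0.03213 x 0.01463 = 0.0004701 mol.
n(HClO4) in the aliquot = 0.0004701 mol.
[diluted HClO4] = 0.0004701 / 0.01994 = 0.02357 M.
Dilution factor = 500.0/7.870 = 63.53, so [stock] = 0.02357 x 63.53 = 1.50 M.

1.50 M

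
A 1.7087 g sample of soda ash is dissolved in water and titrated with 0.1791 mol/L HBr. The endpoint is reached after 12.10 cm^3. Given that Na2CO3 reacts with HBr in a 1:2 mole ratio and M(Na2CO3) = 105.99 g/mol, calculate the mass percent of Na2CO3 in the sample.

6.72%

n(HBr) = 0.1791 x 0.01210 = 0.002167 mol.
n(Na2CO3) = 0.002167 / 2 = 0.001084 mol.
mass of Na2CO3 = 0.001084 x 105.99 = 0.1148 g.
% purity = 0.1148 / 1.7087 x 100 = 6.72%.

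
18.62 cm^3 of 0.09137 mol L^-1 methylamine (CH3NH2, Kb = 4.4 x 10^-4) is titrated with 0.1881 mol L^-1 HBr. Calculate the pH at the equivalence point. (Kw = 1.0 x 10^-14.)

n(CH3NH2) = 0.09137 x 0.01862 = 0.001701 mol; V(HBr) at equivalence = 0.001701/0.1881 = 0.009045 L.
At equivalence the base is fully converted to CH3NH3+; total volume = 0.02766 L, so [CH3NH3+] = 0.001701/0.02766 = 0.06150 M.
Ka(CH3NH3+) = Kw/Kb = 1.0e-14 / 4.4 x 10^-4 = 2.27e-11.
[H^+] = sqrt(Ka x [CH3NH3+]) = sqrt(2.27e-11 x 0.06150) = 1.18e-6 M.
pH = -log(1.18e-6) = 5.93.

5.93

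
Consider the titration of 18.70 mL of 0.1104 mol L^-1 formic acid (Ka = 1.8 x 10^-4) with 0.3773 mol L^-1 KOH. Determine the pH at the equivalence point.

8.34

n(HCOOH) = 0.1104 x 0.01870 = 0.002064 mol; V(KOH) at equivalence = 0.002064/0.3773 = 0.005472 L.
At equivalence all the acid is converted to HCOO-; total volume = 0.01870 + 0.005472 = 0.02417 L, so [HCOO-] = 0.002064/0.02417 = 0.08541 M.
Kb = Kw/Ka = 1.0e-14 / 1.8 x 10^-4 = 5.56e-11.
[OH^-] = sqrt(Kb x [HCOO-]) = sqrt(5.56e-11 x 0.08541) = 2.18e-6 M.
pOH = 5.66, so pH = 14.00 - 5.66 = 8.34.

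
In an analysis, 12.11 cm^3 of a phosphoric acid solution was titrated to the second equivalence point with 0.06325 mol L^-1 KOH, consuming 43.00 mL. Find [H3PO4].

n(KOH) = 0.06325 x 0.04300 = 0.002720 mol.
At the second equivalence point, 2 mol OH^- react per mol H3PO4, so n(H3PO4) = 0.002720 / 2 = 0.001360 mol.
[H3PO4] = 0.001360 / 0.01211 L = 0.112 M.

0.112 M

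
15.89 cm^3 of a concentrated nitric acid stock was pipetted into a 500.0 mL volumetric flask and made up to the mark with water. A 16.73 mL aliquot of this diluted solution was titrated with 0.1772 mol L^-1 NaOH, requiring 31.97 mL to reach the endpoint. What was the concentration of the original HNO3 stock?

10.7 M

n(NaOH) = 0.1772 x 0.03197 = 0.005665 mol.
n(HNO3) in the aliquot = 0.005665 mol.
[diluted HNO3] = 0.005665 / 0.01673 = 0.3386 M.
Dilution factor = 500.0/15.89 = 31.47, so [stock] = 0.3386 x 31.47 = 10.7 M.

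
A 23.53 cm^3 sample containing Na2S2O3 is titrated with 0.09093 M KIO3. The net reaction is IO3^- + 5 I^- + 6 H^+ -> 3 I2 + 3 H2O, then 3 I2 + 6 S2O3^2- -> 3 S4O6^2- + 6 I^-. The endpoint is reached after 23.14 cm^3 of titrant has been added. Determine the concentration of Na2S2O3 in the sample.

0.537 M

n(KIO3) = 0.09093 x 0.02314 = 0.002104 mol.
From the balanced equation, 1 mol KIO3 reacts with 6 mol Na2S2O3, so n(Na2S2O3) = 0.002104 x 6/1 = 0.01262 mol.
[Na2S2O3] = 0.01262 / 0.02353 L = 0.537 M.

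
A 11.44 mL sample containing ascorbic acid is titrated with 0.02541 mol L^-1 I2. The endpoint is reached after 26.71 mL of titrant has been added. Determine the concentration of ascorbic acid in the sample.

0.0593 M

n(I2) = 0.02541 x 0.02671 = 0.0006787 mol.
From the balanced equation, 1 mol I2 reacts with 1 mol ascorbic acid, so n(ascorbic acid) = 0.0006787 x 1/1 = 0.0006787 mol.
[ascorbic acid] = 0.0006787 / 0.01144 L = 0.0593 M.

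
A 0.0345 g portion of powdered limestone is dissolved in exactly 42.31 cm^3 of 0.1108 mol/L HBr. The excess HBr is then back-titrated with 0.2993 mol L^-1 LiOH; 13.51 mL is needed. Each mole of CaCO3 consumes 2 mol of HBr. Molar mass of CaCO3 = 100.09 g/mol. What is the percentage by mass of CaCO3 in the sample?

93.5%

Total n(HBr) added = 0.1108 x 0.04231 = 0.004688 mol.
n(LiOH) used = 0.2993 x 0.01351 = 0.004044 mol, which equals the excess n(HBr).
So n(HBr) consumed by the sample = 0.004688 - 0.004044 = 0.0006444 mol.
n(CaCO3) = 0.0006444 / 2 = 0.0003222 mol.
mass CaCO3 = 0.0003222 x 100.09 = 0.03225 g, so %CaCO3 = 0.03225/0.0345 x 100 = 93.5%.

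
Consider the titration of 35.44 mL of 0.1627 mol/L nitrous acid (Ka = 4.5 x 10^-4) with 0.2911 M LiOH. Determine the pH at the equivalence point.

n(HNO2) = 0.1627 x 0.03544 = 0.005766 mol; V(LiOH) at equivalence = 0.005766/0.2911 = 0.01981 L.
At equivalence all the acid is converted to NO2-; total volume = 0.03544 + 0.01981 = 0.05525 L, so [NO2-] = 0.005766/0.05525 = 0.1044 M.
Kb = Kw/Ka = 1.0e-14 / 4.5 x 10^-4 = 2.22e-11.
[OH^-] = sqrt(Kb x [NO2-]) = sqrt(2.22e-11 x 0.1044) = 1.52e-6 M.
pOH = 5.82, so pH = 14.00 - 5.82 = 8.18.

8.18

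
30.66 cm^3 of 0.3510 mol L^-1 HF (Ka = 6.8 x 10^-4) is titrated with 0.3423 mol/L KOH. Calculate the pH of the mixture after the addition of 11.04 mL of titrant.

Initial n(HF) = 0.3510 x 0.03066 = 0.01076 mol.
n(KOH) added = 0.3423 x 0.01104 = 0.003779 mol, converting that many moles of HF to F-.
Remaining n(HF) = 0.006983 mol; n(F-) = 0.003779 mol.
By Henderson-Hasselbalch, pH = pKa + log([A^-]/[HA]) = 3.17 + log(0.003779/0.006983) = 3.17 + (-0.27) = 2.90.

2.90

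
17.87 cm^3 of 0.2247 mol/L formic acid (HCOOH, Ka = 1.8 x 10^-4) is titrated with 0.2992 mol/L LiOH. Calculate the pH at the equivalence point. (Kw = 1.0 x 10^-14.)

n(HCOOH) = 0.2247 x 0.01787 = 0.004015 mol; V(LiOH) at equivalence = 0.004015/0.2992 = 0.01342 L.
At equivalence all the acid is converted to HCOO-; total volume = 0.01787 + 0.01342 = 0.03129 L, so [HCOO-] = 0.004015/0.03129 = 0.1283 M.
Kb = Kw/Ka = 1.0e-14 / 1.8 x 10^-4 = 5.56e-11.
[OH^-] = sqrt(Kb x [HCOO-]) = sqrt(5.56e-11 x 0.1283) = 2.67e-6 M.
pOH = 5.57, so pH = 14.00 - 5.57 = 8.43.

8.43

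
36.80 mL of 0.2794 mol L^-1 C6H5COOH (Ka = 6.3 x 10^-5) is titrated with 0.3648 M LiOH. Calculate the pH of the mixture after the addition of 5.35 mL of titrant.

3.57

Initial n(C6H5COOH) = 0.2794 x 0.03680 = 0.01028 mol.
n(LiOH) added = 0.3648 x 0.005350 = 0.001952 mol, converting that many moles of C6H5COOH to C6H5COO-.
Remaining n(C6H5COOH) = 0.008330 mol; n(C6H5COO-) = 0.001952 mol.
By Henderson-Hasselbalch, pH = pKa + log([A^-]/[HA]) = 4.20 + log(0.001952/0.008330) = 4.20 + (-0.63) = 3.57.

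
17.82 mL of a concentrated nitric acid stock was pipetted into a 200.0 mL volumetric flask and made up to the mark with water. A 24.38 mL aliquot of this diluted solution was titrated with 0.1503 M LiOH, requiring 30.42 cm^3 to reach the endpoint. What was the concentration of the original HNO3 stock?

n(LiOH) = 0.1503 x 0.03042 = 0.004572 mol.
n(HNO3) in the aliquot = 0.004572 mol.
[diluted HNO3] = 0.004572 / 0.02438 = 0.1875 M.
Dilution factor = 200.0/17.82 = 11.22, so [stock] = 0.1875 x 11.22 = 2.10 M.

2.10 M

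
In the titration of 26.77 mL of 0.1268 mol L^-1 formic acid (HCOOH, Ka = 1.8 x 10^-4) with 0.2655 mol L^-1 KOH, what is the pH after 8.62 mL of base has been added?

4.06

Initial n(HCOOH) = 0.1268 x 0.02677 = 0.003394 mol.
n(KOH) added = 0.2655 x 0.008620 = 0.002289 mol, converting that many moles of HCOOH to HCOO-.
Remaining n(HCOOH) = 0.001106 mol; n(HCOO-) = 0.002289 mol.
By Henderson-Hasselbalch, pH = pKa + log([A^-]/[HA]) = 3.74 + log(0.002289/0.001106) = 3.74 + (+0.32) = 4.06.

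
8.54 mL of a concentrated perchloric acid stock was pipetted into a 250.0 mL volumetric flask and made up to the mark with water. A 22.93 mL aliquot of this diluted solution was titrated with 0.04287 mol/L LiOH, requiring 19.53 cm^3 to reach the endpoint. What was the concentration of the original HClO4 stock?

1.07 M

n(LiOH) = 0.04287 x 0.01953 = 0.0008373 mol.
n(HClO4) in the aliquot = 0.0008373 mol.
[diluted HClO4] = 0.0008373 / 0.02293 = 0.03651 M.
Dilution factor = 250.0/8.540 = 29.27, so [stock] = 0.03651 x 29.27 = 1.07 M.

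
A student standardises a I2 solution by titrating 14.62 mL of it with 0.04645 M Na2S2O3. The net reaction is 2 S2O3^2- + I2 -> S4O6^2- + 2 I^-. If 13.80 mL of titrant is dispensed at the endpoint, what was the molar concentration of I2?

0.0219 M

n(Na2S2O3) = 0.04645 x 0.01380 = 0.0006410 mol.
From the balanced equation, 2 mol Na2S2O3 reacts with 1 mol I2, so n(I2) = 0.0006410 x 1/2 = 0.0003205 mol.
[I2] = 0.0003205 / 0.01462 L = 0.0219 M.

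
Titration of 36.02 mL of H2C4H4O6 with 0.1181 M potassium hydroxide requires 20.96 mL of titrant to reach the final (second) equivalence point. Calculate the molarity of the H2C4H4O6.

0.0344 M

n(KOH) = 0.1181 x 0.02096 = 0.002475 mol.
At the final (second) equivalence point, 2 mol OH^- react per mol H2C4H4O6, so n(H2C4H4O6) = 0.002475 / 2 = 0.001238 mol.
[H2C4H4O6] = 0.001238 / 0.03602 L = 0.0344 M.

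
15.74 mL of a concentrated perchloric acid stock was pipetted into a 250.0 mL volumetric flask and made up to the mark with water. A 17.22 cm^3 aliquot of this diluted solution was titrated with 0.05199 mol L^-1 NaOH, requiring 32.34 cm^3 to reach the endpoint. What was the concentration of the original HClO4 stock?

n(NaOH) = 0.05199 x 0.03234 = 0.001681 mol.
n(HClO4) in the aliquot = 0.001681 mol.
[diluted HClO4] = 0.001681 / 0.01722 = 0.09764 M.
Dilution factor = 250.0/15.74 = 15.88, so [stock] = 0.09764 x 15.88 = 1.55 M.

1.55 M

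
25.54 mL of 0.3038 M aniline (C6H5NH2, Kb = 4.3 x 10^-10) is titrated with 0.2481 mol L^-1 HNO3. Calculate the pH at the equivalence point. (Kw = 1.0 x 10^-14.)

2.75

n(C6H5NH2) = 0.3038 x 0.02554 = 0.007759 mol; V(HNO3) at equivalence = 0.007759/0.2481 = 0.03127 L.
At equivalence the base is fully converted to C6H5NH3+; total volume = 0.05681 L, so [C6H5NH3+] = 0.007759/0.05681 = 0.1366 M.
Ka(C6H5NH3+) = Kw/Kb = 1.0e-14 / 4.3 x 10^-10 = 2.33e-5.
[H^+] = sqrt(Ka x [C6H5NH3+]) = sqrt(2.33e-5 x 0.1366) = 0.00178 M.
pH = -log(0.00178) = 2.75.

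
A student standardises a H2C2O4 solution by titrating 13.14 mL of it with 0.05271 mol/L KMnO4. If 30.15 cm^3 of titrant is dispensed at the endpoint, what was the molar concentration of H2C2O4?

n(KMnO4) = 0.05271 x 0.03015 = 0.001589 mol.
From the balanced equation, 2 mol KMnO4 reacts with 5 mol H2C2O4, so n(H2C2O4) = 0.001589 x 5/2 = 0.003973 mol.
[H2C2O4] = 0.003973 / 0.01314 L = 0.302 M.

0.302 M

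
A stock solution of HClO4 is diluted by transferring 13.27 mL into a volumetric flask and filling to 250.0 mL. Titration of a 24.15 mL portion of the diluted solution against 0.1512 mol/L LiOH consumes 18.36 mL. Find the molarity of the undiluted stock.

n(LiOH) = 0.1512 x 0.01836 = 0.002776 mol.
n(HClO4) in the aliquot = 0.002776 mol.
[diluted HClO4] = 0.002776 / 0.02415 = 0.1149 M.
Dilution factor = 250.0/13.27 = 18.84, so [stock] = 0.1149 x 18.84 = 2.17 M.

2.17 M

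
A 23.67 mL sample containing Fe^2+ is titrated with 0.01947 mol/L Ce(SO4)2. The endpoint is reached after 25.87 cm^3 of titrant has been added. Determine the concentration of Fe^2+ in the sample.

n(Ce(SO4)2) = 0.01947 x 0.02587 = 0.0005037 mol.
From the balanced equation, 1 mol Ce(SO4)2 reacts with 1 mol Fe^2+, so n(Fe^2+) = 0.0005037 x 1/1 = 0.0005037 mol.
[Fe^2+] = 0.0005037 / 0.02367 L = 0.0213 M.

0.0213 M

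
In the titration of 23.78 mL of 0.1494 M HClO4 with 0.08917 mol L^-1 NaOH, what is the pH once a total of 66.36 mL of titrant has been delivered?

12.42

n(acid) = 0.1494 x 0.02378 = 0.003553 mol; n(NaOH) added = 0.08917 x 0.06636 = 0.005917 mol.
Base is in excess by 0.005917 - 0.003553 = 0.002365 mol in a total volume of 0.09014 L.
[OH^-] = 0.002365/0.09014 = 0.02623 M, so pOH = 1.58 and pH = 14.00 - 1.58 = 12.42.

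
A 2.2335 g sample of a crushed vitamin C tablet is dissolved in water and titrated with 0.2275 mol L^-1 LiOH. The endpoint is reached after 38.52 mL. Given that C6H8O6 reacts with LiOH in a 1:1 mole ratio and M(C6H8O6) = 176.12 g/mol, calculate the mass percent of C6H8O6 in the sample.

n(LiOH) = 0.2275 x 0.03852 = 0.008763 mol.
n(C6H8O6) = 0.008763 / 1 = 0.008763 mol.
mass of C6H8O6 = 0.008763 x 176.12 = 1.543 g.
% purity = 1.543 / 2.2335 x 100 = 69.1%.

69.1%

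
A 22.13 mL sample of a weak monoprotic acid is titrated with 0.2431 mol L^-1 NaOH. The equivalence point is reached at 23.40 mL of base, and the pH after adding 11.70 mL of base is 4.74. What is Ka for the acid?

11.70 mL is half of the equivalence volume, so this is the half-equivalence point where [HA] = [A^-].
At half-equivalence pH = pKa, so pKa = 4.74.
Ka = 10^(-4.74) = 1.8 x 10^-5.

1.8 x 10^-5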